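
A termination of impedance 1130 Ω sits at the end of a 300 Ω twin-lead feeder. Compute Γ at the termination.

Γ = 0.58

Γ = (Z_L − Z_0)/(Z_L + Z_0) = (1130 − 300)/(1130 + 300) = 830/1430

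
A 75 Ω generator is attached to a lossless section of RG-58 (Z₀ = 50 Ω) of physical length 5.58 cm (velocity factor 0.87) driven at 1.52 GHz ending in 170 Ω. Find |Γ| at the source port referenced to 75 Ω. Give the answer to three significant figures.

λ = v/f = 0.87·c / 1.52 GHz = 0.172 m
βl = 2π·l/λ = 2π × 0.325 = 117°
tan(βl) = -1.96
Z_in = Z_0·(Z_L + jZ_0·tanβl)/(Z_0 + jZ_L·tanβl) = 18.1 + j22.7 Ω
Γ_s = (Z_in − Z_s)/(Z_in + Z_s) = (-56.9 + j22.7)/(93.1 + j22.7), |Γ_s| = 0.639

|Γ| ≈ 0.639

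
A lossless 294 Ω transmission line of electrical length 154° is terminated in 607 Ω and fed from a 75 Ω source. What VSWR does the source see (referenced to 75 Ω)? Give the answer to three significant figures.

tan(βl) = -0.488
Z_in = Z_0·(Z_L + jZ_0·tanβl)/(Z_0 + jZ_L·tanβl) = 373 + j232 Ω
Γ_s = (Z_in − Z_s)/(Z_in + Z_s) = (298 + j232)/(448 + j232), |Γ_s| = 0.749
VSWR = (1 + |Γ_s|)/(1 − |Γ_s|)

VSWR ≈ 6.96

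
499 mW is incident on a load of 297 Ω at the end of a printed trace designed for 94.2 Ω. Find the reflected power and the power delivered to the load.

P_reflected ≈ 134 mW; P_delivered ≈ 365 mW

Γ = (297 − 94.2)/(297 + 94.2) = 0.518
|Γ|² = 0.269
P_refl = |Γ|²·P_inc = 134 mW, P_del = (1 − |Γ|²)·P_inc = 365 mW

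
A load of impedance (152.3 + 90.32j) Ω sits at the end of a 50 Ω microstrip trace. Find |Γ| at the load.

Γ = (Z_L − Z_0)/(Z_L + Z_0) = (102.3 + j90.32)/(202.3 + j90.32)
|Γ| = 136/222

|Γ| ≈ 0.616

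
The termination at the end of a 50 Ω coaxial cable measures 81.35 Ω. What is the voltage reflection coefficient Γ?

Γ = 0.239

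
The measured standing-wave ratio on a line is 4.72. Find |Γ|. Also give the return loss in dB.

|Γ| ≈ 0.65; return loss ≈ 3.74 dB

|Γ| = (S − 1)/(S + 1) = (4.72 − 1)/(4.72 + 1) = 3.72/5.72
RL = −20·log₁₀|Γ| = −20·log₁₀(0.65)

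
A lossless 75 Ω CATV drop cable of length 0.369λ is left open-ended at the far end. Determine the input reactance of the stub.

X_in ≈ 69.5 Ω (inductive)

βl = 2π × 0.369 = 133°
tan(βl) = -1.08
For an open-ended stub, Z_in = −jZ_0·cot(βl) = −jZ_0/tan(βl)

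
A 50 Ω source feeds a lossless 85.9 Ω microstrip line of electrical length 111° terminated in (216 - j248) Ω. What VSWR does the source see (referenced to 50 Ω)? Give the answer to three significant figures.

VSWR ≈ 5.56

tan(βl) = -2.61
Z_in = Z_0·(Z_L + jZ_0·tanβl)/(Z_0 + jZ_L·tanβl) = 19.7 + j52.6 Ω
Γ_s = (Z_in − Z_s)/(Z_in + Z_s) = (-30.3 + j52.6)/(69.7 + j52.6), |Γ_s| = 0.695
VSWR = (1 + |Γ_s|)/(1 − |Γ_s|)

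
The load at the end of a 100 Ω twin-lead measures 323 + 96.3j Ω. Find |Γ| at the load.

|Γ| ≈ 0.56

Γ = (Z_L − Z_0)/(Z_L + Z_0) = (223 + j96.3)/(423 + j96.3)
|Γ| = 243/434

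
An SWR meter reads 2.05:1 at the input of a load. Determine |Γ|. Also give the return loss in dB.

|Γ| ≈ 0.344; return loss ≈ 9.26 dB

|Γ| = (S − 1)/(S + 1) = (2.05 − 1)/(2.05 + 1) = 1.05/3.05
RL = −20·log₁₀|Γ| = −20·log₁₀(0.344)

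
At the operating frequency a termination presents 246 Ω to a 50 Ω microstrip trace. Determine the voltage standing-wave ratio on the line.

VSWR ≈ 4.92

For a purely resistive load, VSWR = R_L/Z_0 or Z_0/R_L (whichever > 1) = 246/50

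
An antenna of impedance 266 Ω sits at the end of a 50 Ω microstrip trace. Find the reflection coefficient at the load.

Γ = 0.684

Γ = (Z_L − Z_0)/(Z_L + Z_0) = (266 − 50)/(266 + 50) = 216/316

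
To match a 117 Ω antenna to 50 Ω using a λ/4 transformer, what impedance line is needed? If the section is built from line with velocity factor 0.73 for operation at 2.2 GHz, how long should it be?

Z_qwt ≈ 76.5 Ω; length ≈ 2.49 cm

Z_qwt = √(Z_0·R_L) = √(50 × 117) = √5850
λ = 0.73·c/f = 0.0995 m, so l = λ/4 = 0.0249 m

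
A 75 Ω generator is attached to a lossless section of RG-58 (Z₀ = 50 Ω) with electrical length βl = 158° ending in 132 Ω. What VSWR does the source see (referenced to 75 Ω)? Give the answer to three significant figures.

VSWR ≈ 2.12

tan(βl) = -0.404
Z_in = Z_0·(Z_L + jZ_0·tanβl)/(Z_0 + jZ_L·tanβl) = 71.8 + j56.4 Ω
Γ_s = (Z_in − Z_s)/(Z_in + Z_s) = (-3.17 + j56.4)/(147 + j56.4), |Γ_s| = 0.359
VSWR = (1 + |Γ_s|)/(1 − |Γ_s|)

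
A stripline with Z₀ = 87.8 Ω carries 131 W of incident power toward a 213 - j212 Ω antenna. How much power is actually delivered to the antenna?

P_delivered ≈ 72.4 W

|Γ| = |(125.2 − j212)/(300.8 − j212)| = 0.669
|Γ|² = 0.448
P_refl = |Γ|²·P_inc = 58.6 W, P_del = (1 − |Γ|²)·P_inc = 72.4 W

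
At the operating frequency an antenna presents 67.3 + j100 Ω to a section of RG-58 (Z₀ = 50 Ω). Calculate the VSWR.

Γ = (Z_L − Z_0)/(Z_L + Z_0) = (17.3 + j100)/(117.3 + j100)
|Γ| = 101/154 = 0.658
VSWR = (1 + |Γ|)/(1 − |Γ|) = 1.66/0.342

VSWR ≈ 4.85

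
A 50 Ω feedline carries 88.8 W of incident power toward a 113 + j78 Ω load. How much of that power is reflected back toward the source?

P_reflected ≈ 27.3 W

|Γ| = |(63 + j78)/(163 + j78)| = 0.555
|Γ|² = 0.308
P_refl = |Γ|²·P_inc = 27.3 W, P_del = (1 − |Γ|²)·P_inc = 61.5 W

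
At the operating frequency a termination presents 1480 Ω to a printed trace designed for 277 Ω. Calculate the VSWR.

For a purely resistive load, VSWR = R_L/Z_0 or Z_0/R_L (whichever > 1) = 1480/277

VSWR ≈ 5.34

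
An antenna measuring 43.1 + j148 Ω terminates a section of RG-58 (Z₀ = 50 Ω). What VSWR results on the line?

Γ = (Z_L − Z_0)/(Z_L + Z_0) = (-6.9 + j148)/(93.1 + j148)
|Γ| = 148/175 = 0.847
VSWR = (1 + |Γ|)/(1 − |Γ|) = 1.85/0.153

VSWR ≈ 12.1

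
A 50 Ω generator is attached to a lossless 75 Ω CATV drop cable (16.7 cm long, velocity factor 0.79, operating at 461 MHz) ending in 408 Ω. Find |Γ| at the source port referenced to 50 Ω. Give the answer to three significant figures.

|Γ| ≈ 0.642

λ = v/f = 0.79·c / 461 MHz = 0.514 m
βl = 2π·l/λ = 2π × 0.325 = 117°
tan(βl) = -1.97
Z_in = Z_0·(Z_L + jZ_0·tanβl)/(Z_0 + jZ_L·tanβl) = 17.2 + j36.5 Ω
Γ_s = (Z_in − Z_s)/(Z_in + Z_s) = (-32.8 + j36.5)/(67.2 + j36.5), |Γ_s| = 0.642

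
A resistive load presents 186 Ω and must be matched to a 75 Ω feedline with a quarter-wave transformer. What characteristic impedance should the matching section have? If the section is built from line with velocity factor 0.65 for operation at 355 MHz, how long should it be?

Z_qwt = √(Z_0·R_L) = √(75 × 186) = √13950
λ = 0.65·c/f = 0.549 m, so l = λ/4 = 0.137 m

Z_qwt ≈ 118 Ω; length ≈ 13.7 cm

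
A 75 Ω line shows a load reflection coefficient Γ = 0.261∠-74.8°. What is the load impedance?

Z_L = Z_0·(1 + Γ)/(1 − Γ) = 75·(1.07 − j0.252)/(0.932 + j0.252)

Z_L ≈ 75 − j40.6 Ω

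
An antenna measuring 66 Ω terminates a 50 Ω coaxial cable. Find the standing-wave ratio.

For a purely resistive load, VSWR = R_L/Z_0 or Z_0/R_L (whichever > 1) = 66/50

VSWR ≈ 1.32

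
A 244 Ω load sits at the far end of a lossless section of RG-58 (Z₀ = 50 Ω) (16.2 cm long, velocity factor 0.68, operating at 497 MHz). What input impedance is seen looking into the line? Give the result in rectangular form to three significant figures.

λ = v/f = 0.68·c / 497 MHz = 0.41 m
βl = 2π·l/λ = 2π × 0.395 = 142°
tan(βl) = tan(142°) = -0.779
Z_in = Z_0·(Z_L + jZ_0·tanβl)/(Z_0 + jZ_L·tanβl)
     = 50·(244 − j38.9)/(50 − j190)

Z_in ≈ 25.4 + j57.5 Ω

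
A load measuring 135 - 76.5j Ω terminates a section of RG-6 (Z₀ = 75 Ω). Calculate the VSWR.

Γ = (Z_L − Z_0)/(Z_L + Z_0) = (60 − j76.5)/(210 − j76.5)
|Γ| = 97.2/224 = 0.435
VSWR = (1 + |Γ|)/(1 − |Γ|) = 1.44/0.565

VSWR ≈ 2.54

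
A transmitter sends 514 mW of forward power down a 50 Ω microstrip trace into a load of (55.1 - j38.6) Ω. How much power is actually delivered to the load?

P_delivered ≈ 452 mW

|Γ| = |(5.1 − j38.6)/(105.1 − j38.6)| = 0.348
|Γ|² = 0.121
P_refl = |Γ|²·P_inc = 62.2 mW, P_del = (1 − |Γ|²)·P_inc = 452 mW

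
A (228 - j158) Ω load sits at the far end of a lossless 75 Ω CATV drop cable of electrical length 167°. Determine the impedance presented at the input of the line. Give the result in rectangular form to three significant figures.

Z_in ≈ 317 + j92.5 Ω

tan(βl) = tan(167°) = -0.231
Z_in = Z_0·(Z_L + jZ_0·tanβl)/(Z_0 + jZ_L·tanβl)
     = 75·(228 − j175)/(38.5 − j52.6)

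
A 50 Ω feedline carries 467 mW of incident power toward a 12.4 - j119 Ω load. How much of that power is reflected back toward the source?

|Γ| = |(-37.6 − j119)/(62.4 − j119)| = 0.929
|Γ|² = 0.863
P_refl = |Γ|²·P_inc = 403 mW, P_del = (1 − |Γ|²)·P_inc = 64.1 mW

P_reflected ≈ 403 mW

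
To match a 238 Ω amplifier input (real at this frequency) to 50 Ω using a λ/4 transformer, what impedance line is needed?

Z_qwt ≈ 109 Ω

Z_qwt = √(Z_0·R_L) = √(50 × 238) = √11900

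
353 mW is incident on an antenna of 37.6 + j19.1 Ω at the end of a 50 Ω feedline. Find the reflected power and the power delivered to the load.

P_reflected ≈ 22.8 mW; P_delivered ≈ 330 mW

|Γ| = |(-12.4 + j19.1)/(87.6 + j19.1)| = 0.254
|Γ|² = 0.0645
P_refl = |Γ|²·P_inc = 22.8 mW, P_del = (1 − |Γ|²)·P_inc = 330 mW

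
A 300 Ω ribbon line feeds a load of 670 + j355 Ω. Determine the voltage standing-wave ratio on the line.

VSWR ≈ 2.97

Γ = (Z_L − Z_0)/(Z_L + Z_0) = (370 + j355)/(970 + j355)
|Γ| = 513/1030 = 0.496
VSWR = (1 + |Γ|)/(1 − |Γ|) = 1.5/0.504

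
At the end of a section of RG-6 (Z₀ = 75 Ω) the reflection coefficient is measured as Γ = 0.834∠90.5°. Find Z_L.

Z_L = Z_0·(1 + Γ)/(1 − Γ) = 75·(0.993 + j0.834)/(1.01 − j0.834)

Z_L ≈ 13.4 + j73.2 Ω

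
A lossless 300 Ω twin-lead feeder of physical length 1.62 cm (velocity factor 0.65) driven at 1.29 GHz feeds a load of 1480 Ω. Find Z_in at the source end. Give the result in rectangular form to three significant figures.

Z_in ≈ 147 − j339 Ω

λ = v/f = 0.65·c / 1.29 GHz = 0.151 m
βl = 2π·l/λ = 2π × 0.107 = 38.6°
tan(βl) = tan(38.6°) = 0.798
Z_in = Z_0·(Z_L + jZ_0·tanβl)/(Z_0 + jZ_L·tanβl)
     = 300·(1480 + j239)/(300 + j1180)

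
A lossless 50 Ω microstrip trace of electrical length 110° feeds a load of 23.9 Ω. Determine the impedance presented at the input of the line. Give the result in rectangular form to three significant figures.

tan(βl) = tan(110°) = -2.75
Z_in = Z_0·(Z_L + jZ_0·tanβl)/(Z_0 + jZ_L·tanβl)
     = 50·(23.9 − j137)/(50 − j65.7)

Z_in ≈ 75 − j38.9 Ω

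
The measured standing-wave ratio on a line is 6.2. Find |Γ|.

|Γ| ≈ 0.722

|Γ| = (S − 1)/(S + 1) = (6.2 − 1)/(6.2 + 1) = 5.2/7.2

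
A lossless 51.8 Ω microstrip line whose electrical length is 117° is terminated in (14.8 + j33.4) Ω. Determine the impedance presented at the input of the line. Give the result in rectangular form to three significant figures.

tan(βl) = tan(117°) = -1.96
Z_in = Z_0·(Z_L + jZ_0·tanβl)/(Z_0 + jZ_L·tanβl)
     = 51.8·(14.8 − j68.3)/(117 − j29)

Z_in ≈ 13.2 − j26.9 Ω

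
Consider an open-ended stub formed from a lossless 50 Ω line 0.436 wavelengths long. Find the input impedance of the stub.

βl = 2π × 0.436 = 157°
tan(βl) = -0.425
For an open-ended stub, Z_in = −jZ_0·cot(βl) = −jZ_0/tan(βl)

Z_in ≈ +j118 Ω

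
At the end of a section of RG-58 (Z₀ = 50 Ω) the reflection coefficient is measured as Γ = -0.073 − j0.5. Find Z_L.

Z_L ≈ 26.6 − j35.7 Ω

Z_L = Z_0·(1 + Γ)/(1 − Γ) = 50·(0.927 − j0.5)/(1.07 + j0.5)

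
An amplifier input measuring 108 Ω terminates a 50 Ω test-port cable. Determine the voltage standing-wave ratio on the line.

VSWR ≈ 2.16

Γ = (108 − 50)/(108 + 50) = 0.367
VSWR = (1 + 0.367)/(1 − 0.367)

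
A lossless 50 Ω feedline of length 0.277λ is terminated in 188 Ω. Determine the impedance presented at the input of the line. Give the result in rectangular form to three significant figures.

Z_in ≈ 13.7 + j7.94 Ω

βl = 2π × 0.277 = 99.7°
tan(βl) = tan(99.7°) = -5.84
Z_in = Z_0·(Z_L + jZ_0·tanβl)/(Z_0 + jZ_L·tanβl)
     = 50·(188 − j292)/(50 − j1100)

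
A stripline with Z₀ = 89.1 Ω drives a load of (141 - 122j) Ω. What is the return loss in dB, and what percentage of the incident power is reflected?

Γ = (51.9 − j122)/(230.1 − j122), |Γ| = 0.509
RL = −20·log₁₀(0.509) = 5.86 dB
P_refl/P_inc = |Γ|² = 0.259

RL ≈ 5.86 dB; 25.9% of incident power reflected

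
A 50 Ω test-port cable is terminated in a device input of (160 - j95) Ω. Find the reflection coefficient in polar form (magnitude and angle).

Γ ≈ 0.631 ∠ -16.5°

Γ = (Z_L − Z_0)/(Z_L + Z_0) = (110 − j95)/(210 − j95)
|Γ| = 145/230 = 0.631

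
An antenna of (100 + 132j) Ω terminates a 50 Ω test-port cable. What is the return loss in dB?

Γ = (50 + j132)/(150 + j132), |Γ| = 0.706
RL = −20·log₁₀|Γ| = −20·log₁₀(0.706)

RL ≈ 3.02 dB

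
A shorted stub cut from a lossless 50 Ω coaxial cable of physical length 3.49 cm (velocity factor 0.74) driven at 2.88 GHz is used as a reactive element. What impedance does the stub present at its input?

Z_in ≈ −j15.3 Ω

λ = v/f = 0.74·c / 2.88 GHz = 0.0771 m
βl = 2π·l/λ = 2π × 0.453 = 163°
tan(βl) = -0.306
For a shorted stub, Z_in = jZ_0·tan(βl)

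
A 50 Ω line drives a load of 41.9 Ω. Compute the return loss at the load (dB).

RL ≈ 21.1 dB

Γ = (41.9 − 50)/(41.9 + 50) = -0.0881
RL = −20·log₁₀|Γ| = −20·log₁₀(0.0881)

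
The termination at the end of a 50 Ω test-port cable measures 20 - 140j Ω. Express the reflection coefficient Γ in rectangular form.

Γ = (Z_L − Z_0)/(Z_L + Z_0) = (-30 − j140)/(70 − j140)

Γ ≈ 0.714 − j0.571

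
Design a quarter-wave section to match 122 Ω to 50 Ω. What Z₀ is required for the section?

Z_qwt ≈ 78.1 Ω

Z_qwt = √(Z_0·R_L) = √(50 × 122) = √6100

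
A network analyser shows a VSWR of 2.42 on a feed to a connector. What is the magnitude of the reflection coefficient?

|Γ| ≈ 0.415

|Γ| = (S − 1)/(S + 1) = (2.42 − 1)/(2.42 + 1) = 1.42/3.42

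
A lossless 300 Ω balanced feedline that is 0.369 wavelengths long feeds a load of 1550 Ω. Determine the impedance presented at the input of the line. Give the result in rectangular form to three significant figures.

βl = 2π × 0.369 = 133°
tan(βl) = tan(133°) = -1.08
Z_in = Z_0·(Z_L + jZ_0·tanβl)/(Z_0 + jZ_L·tanβl)
     = 300·(1550 − j324)/(300 − j1670)

Z_in ≈ 105 + j259 Ω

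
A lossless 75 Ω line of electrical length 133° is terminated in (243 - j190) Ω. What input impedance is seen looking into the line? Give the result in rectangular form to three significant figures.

tan(βl) = tan(133°) = -1.07
Z_in = Z_0·(Z_L + jZ_0·tanβl)/(Z_0 + jZ_L·tanβl)
     = 75·(243 − j270)/(-129 − j261)

Z_in ≈ 34.8 + j87.1 Ω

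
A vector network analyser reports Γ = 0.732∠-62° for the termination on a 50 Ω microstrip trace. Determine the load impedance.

Z_L = Z_0·(1 + Γ)/(1 − Γ) = 50·(1.34 − j0.646)/(0.656 + j0.646)

Z_L ≈ 27.4 − j76.2 Ω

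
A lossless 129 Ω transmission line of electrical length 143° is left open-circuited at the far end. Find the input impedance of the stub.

tan(βl) = -0.754
For an open-circuited stub, Z_in = −jZ_0·cot(βl) = −jZ_0/tan(βl)

Z_in ≈ +j171 Ω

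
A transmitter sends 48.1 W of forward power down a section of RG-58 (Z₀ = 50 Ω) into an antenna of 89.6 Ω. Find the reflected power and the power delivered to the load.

P_reflected ≈ 3.87 W; P_delivered ≈ 44.2 W

Γ = (89.6 − 50)/(89.6 + 50) = 0.284
|Γ|² = 0.0805
P_refl = |Γ|²·P_inc = 3.87 W, P_del = (1 − |Γ|²)·P_inc = 44.2 W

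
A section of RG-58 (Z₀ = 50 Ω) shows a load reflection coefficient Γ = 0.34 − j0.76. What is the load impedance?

Z_L ≈ 15.1 − j75 Ω

Z_L = Z_0·(1 + Γ)/(1 − Γ) = 50·(1.34 − j0.76)/(0.66 + j0.76)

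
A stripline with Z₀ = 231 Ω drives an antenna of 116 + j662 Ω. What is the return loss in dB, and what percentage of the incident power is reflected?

RL ≈ 0.925 dB; 80.8% of incident power reflected

Γ = (-115 + j662)/(347 + j662), |Γ| = 0.899
RL = −20·log₁₀(0.899) = 0.925 dB
P_refl/P_inc = |Γ|² = 0.808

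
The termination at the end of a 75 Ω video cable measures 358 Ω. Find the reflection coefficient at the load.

Γ = 0.654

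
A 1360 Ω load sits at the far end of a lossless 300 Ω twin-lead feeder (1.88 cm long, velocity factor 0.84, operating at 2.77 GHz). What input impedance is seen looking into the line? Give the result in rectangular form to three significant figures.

λ = v/f = 0.84·c / 2.77 GHz = 0.091 m
βl = 2π·l/λ = 2π × 0.207 = 74.4°
tan(βl) = tan(74.4°) = 3.58
Z_in = Z_0·(Z_L + jZ_0·tanβl)/(Z_0 + jZ_L·tanβl)
     = 300·(1360 + j1070)/(300 + j4870)

Z_in ≈ 71.1 − j79.4 Ω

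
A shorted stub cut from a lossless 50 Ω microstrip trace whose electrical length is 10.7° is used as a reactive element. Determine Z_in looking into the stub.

tan(βl) = 0.189
For a shorted stub, Z_in = jZ_0·tan(βl)

Z_in ≈ +j9.45 Ω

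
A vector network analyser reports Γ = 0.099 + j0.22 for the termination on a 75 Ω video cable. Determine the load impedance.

Z_L ≈ 82.1 + j38.4 Ω

Z_L = Z_0·(1 + Γ)/(1 − Γ) = 75·(1.1 + j0.22)/(0.901 − j0.22)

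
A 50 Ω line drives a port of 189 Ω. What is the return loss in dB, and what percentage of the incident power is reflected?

RL ≈ 4.71 dB; 33.8% of incident power reflected

Γ = (189 − 50)/(189 + 50) = 0.582
RL = −20·log₁₀(0.582) = 4.71 dB
P_refl/P_inc = |Γ|² = 0.338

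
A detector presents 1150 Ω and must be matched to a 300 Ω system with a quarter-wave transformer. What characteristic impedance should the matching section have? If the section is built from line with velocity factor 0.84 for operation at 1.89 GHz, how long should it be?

Z_qwt ≈ 587 Ω; length ≈ 3.33 cm

Z_qwt = √(Z_0·R_L) = √(300 × 1150) = √345000
λ = 0.84·c/f = 0.133 m, so l = λ/4 = 0.0333 m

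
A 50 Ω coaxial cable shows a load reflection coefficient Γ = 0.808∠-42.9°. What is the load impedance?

Z_L ≈ 37 − j117 Ω

Z_L = Z_0·(1 + Γ)/(1 − Γ) = 50·(1.59 − j0.55)/(0.408 + j0.55)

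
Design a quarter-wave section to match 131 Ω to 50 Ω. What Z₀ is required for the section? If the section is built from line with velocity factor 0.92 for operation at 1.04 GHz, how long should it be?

Z_qwt ≈ 80.9 Ω; length ≈ 6.63 cm

Z_qwt = √(Z_0·R_L) = √(50 × 131) = √6550
λ = 0.92·c/f = 0.265 m, so l = λ/4 = 0.0663 m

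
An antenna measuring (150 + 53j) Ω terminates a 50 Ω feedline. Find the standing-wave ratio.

VSWR ≈ 3.42

Γ = (Z_L − Z_0)/(Z_L + Z_0) = (100 + j53)/(200 + j53)
|Γ| = 113/207 = 0.547
VSWR = (1 + |Γ|)/(1 − |Γ|) = 1.55/0.453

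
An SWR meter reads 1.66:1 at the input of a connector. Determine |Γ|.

|Γ| ≈ 0.248

|Γ| = (S − 1)/(S + 1) = (1.66 − 1)/(1.66 + 1) = 0.66/2.66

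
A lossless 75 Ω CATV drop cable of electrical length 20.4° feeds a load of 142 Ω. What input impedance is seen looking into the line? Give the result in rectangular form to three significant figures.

Z_in ≈ 108 − j48.2 Ω

tan(βl) = tan(20.4°) = 0.372
Z_in = Z_0·(Z_L + jZ_0·tanβl)/(Z_0 + jZ_L·tanβl)
     = 75·(142 + j27.9)/(75 + j52.8)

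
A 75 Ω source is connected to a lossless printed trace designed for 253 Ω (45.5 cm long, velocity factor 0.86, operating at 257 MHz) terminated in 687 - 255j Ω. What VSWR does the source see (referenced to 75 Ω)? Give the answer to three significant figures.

VSWR ≈ 10.4

λ = v/f = 0.86·c / 257 MHz = 1 m
βl = 2π·l/λ = 2π × 0.453 = 163°
tan(βl) = -0.303
Z_in = Z_0·(Z_L + jZ_0·tanβl)/(Z_0 + jZ_L·tanβl) = 647 + j288 Ω
Γ_s = (Z_in − Z_s)/(Z_in + Z_s) = (572 + j288)/(722 + j288), |Γ_s| = 0.824
VSWR = (1 + |Γ_s|)/(1 − |Γ_s|)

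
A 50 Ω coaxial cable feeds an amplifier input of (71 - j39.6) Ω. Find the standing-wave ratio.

Γ = (Z_L − Z_0)/(Z_L + Z_0) = (21 − j39.6)/(121 − j39.6)
|Γ| = 44.8/127 = 0.352
VSWR = (1 + |Γ|)/(1 − |Γ|) = 1.35/0.648

VSWR ≈ 2.09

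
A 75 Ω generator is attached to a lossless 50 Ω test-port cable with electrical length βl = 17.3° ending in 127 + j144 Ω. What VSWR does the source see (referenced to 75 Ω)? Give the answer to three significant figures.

tan(βl) = 0.311
Z_in = Z_0·(Z_L + jZ_0·tanβl)/(Z_0 + jZ_L·tanβl) = 219 − j132 Ω
Γ_s = (Z_in − Z_s)/(Z_in + Z_s) = (144 − j132)/(294 − j132), |Γ_s| = 0.606
VSWR = (1 + |Γ_s|)/(1 − |Γ_s|)

VSWR ≈ 4.08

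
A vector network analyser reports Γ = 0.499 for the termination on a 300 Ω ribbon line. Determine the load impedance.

Z_L ≈ 898 Ω

Z_L = Z_0·(1 + Γ)/(1 − Γ) = 300·(1.5)/(0.501)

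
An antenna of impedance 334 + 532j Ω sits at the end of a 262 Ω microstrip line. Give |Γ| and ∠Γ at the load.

Γ ≈ 0.672 ∠ 40.5°

Γ = (Z_L − Z_0)/(Z_L + Z_0) = (72 + j532)/(596 + j532)
|Γ| = 537/799 = 0.672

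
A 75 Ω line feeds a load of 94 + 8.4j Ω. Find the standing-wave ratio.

VSWR ≈ 1.28

Γ = (Z_L − Z_0)/(Z_L + Z_0) = (19 + j8.4)/(169 + j8.4)
|Γ| = 20.8/169 = 0.123
VSWR = (1 + |Γ|)/(1 − |Γ|) = 1.12/0.877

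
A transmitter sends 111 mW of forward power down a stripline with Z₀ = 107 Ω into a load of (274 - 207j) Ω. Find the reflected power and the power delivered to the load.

|Γ| = |(167 − j207)/(381 − j207)| = 0.613
|Γ|² = 0.376
P_refl = |Γ|²·P_inc = 41.8 mW, P_del = (1 − |Γ|²)·P_inc = 69.2 mW

P_reflected ≈ 41.8 mW; P_delivered ≈ 69.2 mW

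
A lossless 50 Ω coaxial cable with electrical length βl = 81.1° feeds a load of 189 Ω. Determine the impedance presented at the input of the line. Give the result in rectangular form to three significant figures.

Z_in ≈ 13.5 − j7.27 Ω

tan(βl) = tan(81.1°) = 6.39
Z_in = Z_0·(Z_L + jZ_0·tanβl)/(Z_0 + jZ_L·tanβl)
     = 50·(189 + j319)/(50 + j1210)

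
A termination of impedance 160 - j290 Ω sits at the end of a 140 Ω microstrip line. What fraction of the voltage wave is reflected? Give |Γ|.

Γ = (Z_L − Z_0)/(Z_L + Z_0) = (20 − j290)/(300 − j290)
|Γ| = 291/417

|Γ| ≈ 0.697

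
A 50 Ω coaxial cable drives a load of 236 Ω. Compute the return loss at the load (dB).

Γ = (236 − 50)/(236 + 50) = 0.65
RL = −20·log₁₀|Γ| = −20·log₁₀(0.65)

RL ≈ 3.74 dB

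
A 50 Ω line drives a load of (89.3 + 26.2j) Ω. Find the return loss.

Γ = (39.3 + j26.2)/(139.3 + j26.2), |Γ| = 0.333
RL = −20·log₁₀|Γ| = −20·log₁₀(0.333)

RL ≈ 9.55 dB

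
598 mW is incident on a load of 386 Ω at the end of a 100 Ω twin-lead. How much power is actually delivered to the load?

Γ = (386 − 100)/(386 + 100) = 0.588
|Γ|² = 0.346
P_refl = |Γ|²·P_inc = 207 mW, P_del = (1 − |Γ|²)·P_inc = 391 mW

P_delivered ≈ 391 mW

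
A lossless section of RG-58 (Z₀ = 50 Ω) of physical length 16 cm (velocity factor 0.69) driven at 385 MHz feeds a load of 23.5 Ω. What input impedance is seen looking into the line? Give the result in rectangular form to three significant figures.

λ = v/f = 0.69·c / 385 MHz = 0.538 m
βl = 2π·l/λ = 2π × 0.298 = 107°
tan(βl) = tan(107°) = -3.24
Z_in = Z_0·(Z_L + jZ_0·tanβl)/(Z_0 + jZ_L·tanβl)
     = 50·(23.5 − j162)/(50 − j76.2)

Z_in ≈ 81.5 − j38 Ω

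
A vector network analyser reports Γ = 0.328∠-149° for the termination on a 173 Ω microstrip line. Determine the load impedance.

Z_L ≈ 92.5 − j35 Ω

Z_L = Z_0·(1 + Γ)/(1 − Γ) = 173·(0.719 − j0.169)/(1.28 + j0.169)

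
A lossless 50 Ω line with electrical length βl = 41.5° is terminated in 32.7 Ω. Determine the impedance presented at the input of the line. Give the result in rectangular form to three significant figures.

tan(βl) = tan(41.5°) = 0.885
Z_in = Z_0·(Z_L + jZ_0·tanβl)/(Z_0 + jZ_L·tanβl)
     = 50·(32.7 + j44.2)/(50 + j28.9)

Z_in ≈ 43.7 + j19 Ω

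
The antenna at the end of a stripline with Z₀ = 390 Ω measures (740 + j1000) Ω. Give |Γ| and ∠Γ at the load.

Γ ≈ 0.702 ∠ 29.2°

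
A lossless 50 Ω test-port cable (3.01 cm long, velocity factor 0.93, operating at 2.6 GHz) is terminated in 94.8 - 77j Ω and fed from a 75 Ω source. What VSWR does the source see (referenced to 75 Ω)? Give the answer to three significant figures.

λ = v/f = 0.93·c / 2.6 GHz = 0.107 m
βl = 2π·l/λ = 2π × 0.281 = 101°
tan(βl) = -5.15
Z_in = Z_0·(Z_L + jZ_0·tanβl)/(Z_0 + jZ_L·tanβl) = 18.2 + j22.6 Ω
Γ_s = (Z_in − Z_s)/(Z_in + Z_s) = (-56.8 + j22.6)/(93.2 + j22.6), |Γ_s| = 0.638
VSWR = (1 + |Γ_s|)/(1 − |Γ_s|)

VSWR ≈ 4.52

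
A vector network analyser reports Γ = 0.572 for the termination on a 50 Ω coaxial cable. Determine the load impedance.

Z_L ≈ 184 Ω

Z_L = Z_0·(1 + Γ)/(1 − Γ) = 50·(1.57)/(0.428)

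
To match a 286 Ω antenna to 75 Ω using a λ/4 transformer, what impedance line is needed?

Z_qwt = √(Z_0·R_L) = √(75 × 286) = √21450

Z_qwt ≈ 146 Ω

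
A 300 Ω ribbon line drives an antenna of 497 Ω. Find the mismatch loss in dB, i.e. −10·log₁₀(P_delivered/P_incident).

mismatch loss ≈ 0.274 dB

Γ = (497 − 300)/(497 + 300) = 0.247
|Γ|² = 0.0611, so P_del/P_inc = 1 − |Γ|² = 0.939
ML = −10·log₁₀(1 − |Γ|²)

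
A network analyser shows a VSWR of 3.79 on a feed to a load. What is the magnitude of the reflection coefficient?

|Γ| = (S − 1)/(S + 1) = (3.79 − 1)/(3.79 + 1) = 2.79/4.79

|Γ| ≈ 0.582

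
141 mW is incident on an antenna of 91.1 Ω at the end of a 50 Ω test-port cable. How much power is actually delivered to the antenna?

P_delivered ≈ 129 mW

Γ = (91.1 − 50)/(91.1 + 50) = 0.291
|Γ|² = 0.0848
P_refl = |Γ|²·P_inc = 12 mW, P_del = (1 − |Γ|²)·P_inc = 129 mW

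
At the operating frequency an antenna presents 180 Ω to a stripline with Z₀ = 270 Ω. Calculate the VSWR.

VSWR ≈ 1.5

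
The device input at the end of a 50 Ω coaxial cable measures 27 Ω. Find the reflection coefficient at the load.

Γ = (Z_L − Z_0)/(Z_L + Z_0) = (27 − 50)/(27 + 50) = -23/77

Γ = -0.299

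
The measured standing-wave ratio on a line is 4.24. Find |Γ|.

|Γ| ≈ 0.618

|Γ| = (S − 1)/(S + 1) = (4.24 − 1)/(4.24 + 1) = 3.24/5.24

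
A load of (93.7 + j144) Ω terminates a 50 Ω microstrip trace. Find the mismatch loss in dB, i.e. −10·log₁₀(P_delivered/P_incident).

Γ = (43.7 + j144)/(143.7 + j144), |Γ| = 0.74
|Γ|² = 0.547, so P_del/P_inc = 1 − |Γ|² = 0.453
ML = −10·log₁₀(1 − |Γ|²)

mismatch loss ≈ 3.44 dB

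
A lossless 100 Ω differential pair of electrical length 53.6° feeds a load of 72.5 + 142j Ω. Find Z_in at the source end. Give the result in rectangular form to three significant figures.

tan(βl) = tan(53.6°) = 1.36
Z_in = Z_0·(Z_L + jZ_0·tanβl)/(Z_0 + jZ_L·tanβl)
     = 100·(72.5 + j278)/(-92.6 + j98.3)

Z_in ≈ 113 − j180 Ω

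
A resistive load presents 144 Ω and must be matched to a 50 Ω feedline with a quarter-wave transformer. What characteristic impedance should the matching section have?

Z_qwt = √(Z_0·R_L) = √(50 × 144) = √7200

Z_qwt ≈ 84.9 Ω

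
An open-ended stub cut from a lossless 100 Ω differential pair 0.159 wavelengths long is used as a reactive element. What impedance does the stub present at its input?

Z_in ≈ −j64.3 Ω

βl = 2π × 0.159 = 57.2°
tan(βl) = 1.55
For an open-ended stub, Z_in = −jZ_0·cot(βl) = −jZ_0/tan(βl)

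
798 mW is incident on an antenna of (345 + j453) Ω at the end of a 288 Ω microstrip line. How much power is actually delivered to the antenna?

|Γ| = |(57 + j453)/(633 + j453)| = 0.587
|Γ|² = 0.344
P_refl = |Γ|²·P_inc = 275 mW, P_del = (1 − |Γ|²)·P_inc = 523 mW

P_delivered ≈ 523 mW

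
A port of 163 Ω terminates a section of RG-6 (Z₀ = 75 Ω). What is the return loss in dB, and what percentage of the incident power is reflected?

Γ = (163 − 75)/(163 + 75) = 0.37
RL = −20·log₁₀(0.37) = 8.64 dB
P_refl/P_inc = |Γ|² = 0.137

RL ≈ 8.64 dB; 13.7% of incident power reflected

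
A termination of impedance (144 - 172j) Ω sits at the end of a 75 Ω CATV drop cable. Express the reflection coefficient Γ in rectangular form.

Γ = (Z_L − Z_0)/(Z_L + Z_0) = (69 − j172)/(219 − j172)

Γ ≈ 0.576 − j0.333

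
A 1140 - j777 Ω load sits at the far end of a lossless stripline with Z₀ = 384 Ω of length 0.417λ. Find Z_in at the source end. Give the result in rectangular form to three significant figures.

Z_in ≈ 516 + j718 Ω

βl = 2π × 0.417 = 150°
tan(βl) = tan(150°) = -0.575
Z_in = Z_0·(Z_L + jZ_0·tanβl)/(Z_0 + jZ_L·tanβl)
     = 384·(1140 − j998)/(-62.4 − j655)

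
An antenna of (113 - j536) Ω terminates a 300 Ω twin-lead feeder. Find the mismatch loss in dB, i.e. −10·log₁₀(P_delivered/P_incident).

mismatch loss ≈ 5.28 dB

Γ = (-187 − j536)/(413 − j536), |Γ| = 0.839
|Γ|² = 0.704, so P_del/P_inc = 1 − |Γ|² = 0.296
ML = −10·log₁₀(1 − |Γ|²)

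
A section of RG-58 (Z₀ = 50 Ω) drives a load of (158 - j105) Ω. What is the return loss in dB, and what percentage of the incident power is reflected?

Γ = (108 − j105)/(208 − j105), |Γ| = 0.646
RL = −20·log₁₀(0.646) = 3.79 dB
P_refl/P_inc = |Γ|² = 0.418

RL ≈ 3.79 dB; 41.8% of incident power reflected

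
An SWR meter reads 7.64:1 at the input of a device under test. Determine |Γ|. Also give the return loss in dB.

|Γ| = (S − 1)/(S + 1) = (7.64 − 1)/(7.64 + 1) = 6.64/8.64
RL = −20·log₁₀|Γ| = −20·log₁₀(0.769)

|Γ| ≈ 0.769; return loss ≈ 2.29 dB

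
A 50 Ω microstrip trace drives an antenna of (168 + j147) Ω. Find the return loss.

Γ = (118 + j147)/(218 + j147), |Γ| = 0.717
RL = −20·log₁₀|Γ| = −20·log₁₀(0.717)

RL ≈ 2.89 dB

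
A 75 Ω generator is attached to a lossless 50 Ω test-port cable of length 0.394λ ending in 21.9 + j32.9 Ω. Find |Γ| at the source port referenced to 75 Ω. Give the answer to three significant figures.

βl = 2π × 0.394 = 142°
tan(βl) = -0.786
Z_in = Z_0·(Z_L + jZ_0·tanβl)/(Z_0 + jZ_L·tanβl) = 14.6 − j0.891 Ω
Γ_s = (Z_in − Z_s)/(Z_in + Z_s) = (-60.4 − j0.891)/(89.6 − j0.891), |Γ_s| = 0.673

|Γ| ≈ 0.673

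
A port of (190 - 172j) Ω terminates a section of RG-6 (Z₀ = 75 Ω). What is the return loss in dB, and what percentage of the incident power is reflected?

RL ≈ 3.68 dB; 42.9% of incident power reflected

Γ = (115 − j172)/(265 − j172), |Γ| = 0.655
RL = −20·log₁₀(0.655) = 3.68 dB
P_refl/P_inc = |Γ|² = 0.429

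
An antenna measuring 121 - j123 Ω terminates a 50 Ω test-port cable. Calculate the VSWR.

Γ = (Z_L − Z_0)/(Z_L + Z_0) = (71 − j123)/(171 − j123)
|Γ| = 142/211 = 0.674
VSWR = (1 + |Γ|)/(1 − |Γ|) = 1.67/0.326

VSWR ≈ 5.14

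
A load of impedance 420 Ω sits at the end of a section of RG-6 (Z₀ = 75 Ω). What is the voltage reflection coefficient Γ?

Γ = 0.697

Γ = (Z_L − Z_0)/(Z_L + Z_0) = (420 − 75)/(420 + 75) = 345/495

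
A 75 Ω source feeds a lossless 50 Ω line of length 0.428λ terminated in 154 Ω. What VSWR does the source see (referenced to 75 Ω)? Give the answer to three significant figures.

βl = 2π × 0.428 = 154°
tan(βl) = -0.486
Z_in = Z_0·(Z_L + jZ_0·tanβl)/(Z_0 + jZ_L·tanβl) = 58.7 + j63.6 Ω
Γ_s = (Z_in − Z_s)/(Z_in + Z_s) = (-16.3 + j63.6)/(134 + j63.6), |Γ_s| = 0.443
VSWR = (1 + |Γ_s|)/(1 − |Γ_s|)

VSWR ≈ 2.59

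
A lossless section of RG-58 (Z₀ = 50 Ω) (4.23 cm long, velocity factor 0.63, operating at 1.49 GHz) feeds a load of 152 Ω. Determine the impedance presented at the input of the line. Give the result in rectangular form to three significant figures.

λ = v/f = 0.63·c / 1.49 GHz = 0.127 m
βl = 2π·l/λ = 2π × 0.333 = 120°
tan(βl) = tan(120°) = -1.73
Z_in = Z_0·(Z_L + jZ_0·tanβl)/(Z_0 + jZ_L·tanβl)
     = 50·(152 − j86.4)/(50 − j263)

Z_in ≈ 21.2 + j24.9 Ω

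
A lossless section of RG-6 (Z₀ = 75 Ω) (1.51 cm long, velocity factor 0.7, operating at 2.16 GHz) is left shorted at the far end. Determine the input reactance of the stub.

λ = v/f = 0.7·c / 2.16 GHz = 0.0972 m
βl = 2π·l/λ = 2π × 0.155 = 55.9°
tan(βl) = 1.48
For a shorted stub, Z_in = jZ_0·tan(βl)

X_in ≈ 111 Ω (inductive)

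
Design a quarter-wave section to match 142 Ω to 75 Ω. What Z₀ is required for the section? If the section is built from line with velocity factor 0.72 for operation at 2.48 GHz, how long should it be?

Z_qwt ≈ 103 Ω; length ≈ 2.18 cm

Z_qwt = √(Z_0·R_L) = √(75 × 142) = √10650
λ = 0.72·c/f = 0.0871 m, so l = λ/4 = 0.0218 m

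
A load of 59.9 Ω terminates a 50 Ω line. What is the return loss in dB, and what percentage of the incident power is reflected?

RL ≈ 20.9 dB; 0.811% of incident power reflected

Γ = (59.9 − 50)/(59.9 + 50) = 0.0901
RL = −20·log₁₀(0.0901) = 20.9 dB
P_refl/P_inc = |Γ|² = 0.00811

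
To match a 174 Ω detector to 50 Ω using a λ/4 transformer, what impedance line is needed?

Z_qwt ≈ 93.3 Ω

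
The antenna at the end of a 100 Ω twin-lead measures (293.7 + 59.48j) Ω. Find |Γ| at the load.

Γ = (Z_L − Z_0)/(Z_L + Z_0) = (193.7 + j59.48)/(393.7 + j59.48)
|Γ| = 203/398

|Γ| ≈ 0.509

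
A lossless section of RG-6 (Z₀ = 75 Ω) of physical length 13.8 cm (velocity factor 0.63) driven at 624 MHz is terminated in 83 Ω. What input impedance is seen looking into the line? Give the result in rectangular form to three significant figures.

λ = v/f = 0.63·c / 624 MHz = 0.303 m
βl = 2π·l/λ = 2π × 0.456 = 164°
tan(βl) = tan(164°) = -0.286
Z_in = Z_0·(Z_L + jZ_0·tanβl)/(Z_0 + jZ_L·tanβl)
     = 75·(83 − j21.5)/(75 − j23.8)

Z_in ≈ 81.6 + j4.39 Ω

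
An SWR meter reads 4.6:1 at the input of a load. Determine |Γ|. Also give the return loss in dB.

|Γ| = (S − 1)/(S + 1) = (4.6 − 1)/(4.6 + 1) = 3.6/5.6
RL = −20·log₁₀|Γ| = −20·log₁₀(0.643)

|Γ| ≈ 0.643; return loss ≈ 3.84 dB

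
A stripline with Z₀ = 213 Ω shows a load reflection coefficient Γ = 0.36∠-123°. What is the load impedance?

Z_L = Z_0·(1 + Γ)/(1 − Γ) = 213·(0.804 − j0.302)/(1.2 + j0.302)

Z_L ≈ 122 − j84.5 Ω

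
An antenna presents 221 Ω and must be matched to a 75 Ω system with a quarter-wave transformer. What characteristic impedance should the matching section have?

Z_qwt = √(Z_0·R_L) = √(75 × 221) = √16580

Z_qwt ≈ 129 Ω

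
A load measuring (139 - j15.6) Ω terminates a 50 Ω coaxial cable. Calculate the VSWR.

Γ = (Z_L − Z_0)/(Z_L + Z_0) = (89 − j15.6)/(189 − j15.6)
|Γ| = 90.4/190 = 0.476
VSWR = (1 + |Γ|)/(1 − |Γ|) = 1.48/0.524

VSWR ≈ 2.82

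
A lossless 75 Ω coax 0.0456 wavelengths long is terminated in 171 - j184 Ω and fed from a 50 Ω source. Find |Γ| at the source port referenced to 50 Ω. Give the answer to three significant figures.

|Γ| ≈ 0.742

βl = 2π × 0.0456 = 16.4°
tan(βl) = 0.295
Z_in = Z_0·(Z_L + jZ_0·tanβl)/(Z_0 + jZ_L·tanβl) = 54.4 − j115 Ω
Γ_s = (Z_in − Z_s)/(Z_in + Z_s) = (4.35 − j115)/(104 − j115), |Γ_s| = 0.742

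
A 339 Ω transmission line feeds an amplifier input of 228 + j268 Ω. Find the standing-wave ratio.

VSWR ≈ 2.72

Γ = (Z_L − Z_0)/(Z_L + Z_0) = (-111 + j268)/(567 + j268)
|Γ| = 290/627 = 0.463
VSWR = (1 + |Γ|)/(1 − |Γ|) = 1.46/0.537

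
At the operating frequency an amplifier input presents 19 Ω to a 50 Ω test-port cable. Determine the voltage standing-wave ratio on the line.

Γ = (19 − 50)/(19 + 50) = -0.449
VSWR = (1 + 0.449)/(1 − 0.449)

VSWR ≈ 2.63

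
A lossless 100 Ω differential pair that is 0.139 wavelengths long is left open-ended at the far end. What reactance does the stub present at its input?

βl = 2π × 0.139 = 50°
tan(βl) = 1.19
For an open-ended stub, Z_in = −jZ_0·cot(βl) = −jZ_0/tan(βl)

X_in ≈ -83.8 Ω (capacitive)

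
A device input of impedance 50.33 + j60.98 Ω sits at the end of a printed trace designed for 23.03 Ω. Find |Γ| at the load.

|Γ| ≈ 0.7

Γ = (Z_L − Z_0)/(Z_L + Z_0) = (27.3 + j60.98)/(73.36 + j60.98)
|Γ| = 66.8/95.4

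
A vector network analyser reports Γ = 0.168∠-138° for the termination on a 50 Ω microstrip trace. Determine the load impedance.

Z_L ≈ 38 − j8.8 Ω

Z_L = Z_0·(1 + Γ)/(1 − Γ) = 50·(0.875 − j0.112)/(1.12 + j0.112)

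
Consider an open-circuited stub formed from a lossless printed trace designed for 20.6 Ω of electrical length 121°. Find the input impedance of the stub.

Z_in ≈ +j12.4 Ω

tan(βl) = -1.66
For an open-circuited stub, Z_in = −jZ_0·cot(βl) = −jZ_0/tan(βl)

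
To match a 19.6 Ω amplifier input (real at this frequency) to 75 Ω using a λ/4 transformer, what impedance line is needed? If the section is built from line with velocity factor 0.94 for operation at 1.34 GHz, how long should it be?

Z_qwt = √(Z_0·R_L) = √(75 × 19.6) = √1470
λ = 0.94·c/f = 0.21 m, so l = λ/4 = 0.0526 m

Z_qwt ≈ 38.3 Ω; length ≈ 5.26 cm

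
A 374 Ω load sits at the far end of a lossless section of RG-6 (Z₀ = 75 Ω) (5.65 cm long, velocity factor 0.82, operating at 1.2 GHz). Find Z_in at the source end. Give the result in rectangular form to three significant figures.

Z_in ≈ 15.4 + j11.7 Ω

λ = v/f = 0.82·c / 1.2 GHz = 0.205 m
βl = 2π·l/λ = 2π × 0.276 = 99.2°
tan(βl) = tan(99.2°) = -6.16
Z_in = Z_0·(Z_L + jZ_0·tanβl)/(Z_0 + jZ_L·tanβl)
     = 75·(374 − j462)/(75 − j2300)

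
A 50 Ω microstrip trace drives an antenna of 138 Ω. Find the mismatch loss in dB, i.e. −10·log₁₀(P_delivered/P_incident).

mismatch loss ≈ 1.07 dB

Γ = (138 − 50)/(138 + 50) = 0.468
|Γ|² = 0.219, so P_del/P_inc = 1 − |Γ|² = 0.781
ML = −10·log₁₀(1 − |Γ|²)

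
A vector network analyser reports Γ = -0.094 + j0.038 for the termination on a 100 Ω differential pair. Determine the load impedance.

Z_L ≈ 82.6 + j6.34 Ω

Z_L = Z_0·(1 + Γ)/(1 − Γ) = 100·(0.906 + j0.038)/(1.09 − j0.038)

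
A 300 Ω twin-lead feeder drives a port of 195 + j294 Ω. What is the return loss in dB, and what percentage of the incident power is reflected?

Γ = (-105 + j294)/(495 + j294), |Γ| = 0.542
RL = −20·log₁₀(0.542) = 5.32 dB
P_refl/P_inc = |Γ|² = 0.294

RL ≈ 5.32 dB; 29.4% of incident power reflected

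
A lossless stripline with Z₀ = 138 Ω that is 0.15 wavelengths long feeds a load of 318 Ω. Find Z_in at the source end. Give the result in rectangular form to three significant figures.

βl = 2π × 0.15 = 54°
tan(βl) = tan(54°) = 1.38
Z_in = Z_0·(Z_L + jZ_0·tanβl)/(Z_0 + jZ_L·tanβl)
     = 138·(318 + j190)/(138 + j438)

Z_in ≈ 83.2 − j74 Ω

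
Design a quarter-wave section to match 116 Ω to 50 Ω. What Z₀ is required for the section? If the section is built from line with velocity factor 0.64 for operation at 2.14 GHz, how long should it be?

Z_qwt = √(Z_0·R_L) = √(50 × 116) = √5800
λ = 0.64·c/f = 0.0897 m, so l = λ/4 = 0.0224 m

Z_qwt ≈ 76.2 Ω; length ≈ 2.24 cm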